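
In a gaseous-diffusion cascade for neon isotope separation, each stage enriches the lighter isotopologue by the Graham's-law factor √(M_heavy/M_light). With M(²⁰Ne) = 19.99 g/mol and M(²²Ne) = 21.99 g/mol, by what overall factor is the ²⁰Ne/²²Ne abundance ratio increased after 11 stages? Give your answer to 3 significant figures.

1.69

Each stage multiplies the ratio by α = √(21.99/19.99), so after 11 stages the overall factor is α^11 = (21.99/19.99)^(11/2).
= 1.10005^(11/2) = 1.69.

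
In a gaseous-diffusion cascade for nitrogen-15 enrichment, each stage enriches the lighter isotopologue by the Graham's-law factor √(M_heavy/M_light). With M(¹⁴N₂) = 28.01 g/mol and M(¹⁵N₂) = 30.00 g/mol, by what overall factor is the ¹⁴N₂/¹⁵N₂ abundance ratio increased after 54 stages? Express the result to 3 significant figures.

Overall factor = α^54 with α = √(30.00/28.01), i.e. (30.00/28.01)^(54/2).
= 1.07105^27 = 6.38.

6.38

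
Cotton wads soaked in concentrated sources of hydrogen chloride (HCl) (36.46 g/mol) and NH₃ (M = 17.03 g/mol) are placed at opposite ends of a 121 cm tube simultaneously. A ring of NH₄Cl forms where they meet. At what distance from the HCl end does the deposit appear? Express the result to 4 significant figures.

Distances travelled in equal time are proportional to diffusion rates, so d_HCl/d_NH₃ = √(M_NH₃/M_HCl) = √(17.03/36.46) = 0.6834.
With d_HCl + d_NH₃ = 121 cm, d_NH₃ = 121/(1 + 0.6834) = 71.88 cm.
d_HCl = 121 − 71.88 = 49.12 cm.

49.12 cm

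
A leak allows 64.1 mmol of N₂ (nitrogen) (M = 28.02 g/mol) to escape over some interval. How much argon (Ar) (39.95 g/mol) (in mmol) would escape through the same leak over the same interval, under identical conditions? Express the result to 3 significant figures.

53.7 mmol

From Graham's law, rate_Ar/rate_N₂ = √(M_N₂/M_Ar) = √(28.02/39.95) = √0.7014 = 0.8375.
So the amount for Ar is 64.1 × 0.8375 = 53.7 mmol.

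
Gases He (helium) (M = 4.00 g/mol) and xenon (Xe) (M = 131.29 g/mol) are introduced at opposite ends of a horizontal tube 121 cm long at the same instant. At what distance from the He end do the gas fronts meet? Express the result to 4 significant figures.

103.0 cm

In equal time, each gas travels a distance ∝ its rate ∝ 1/√M, so d_He/d_Xe = √(M_Xe/M_He) = √(131.29/4.00) = 5.729.
With d_He + d_Xe = 121 cm, d_Xe = 121/(1 + 5.729) = 17.98 cm.
d_He = 121 − 17.98 = 103.0 cm.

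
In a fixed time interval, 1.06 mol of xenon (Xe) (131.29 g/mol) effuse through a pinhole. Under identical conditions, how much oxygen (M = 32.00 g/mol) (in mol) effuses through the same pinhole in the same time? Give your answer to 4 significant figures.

2.147 mol

By Graham's law, rate_O₂/rate_Xe = √(M_Xe/M_O₂) = √(131.29/32.00) = √4.103 = 2.026.
So the amount for O₂ is 1.06 × 2.026 = 2.147 mol.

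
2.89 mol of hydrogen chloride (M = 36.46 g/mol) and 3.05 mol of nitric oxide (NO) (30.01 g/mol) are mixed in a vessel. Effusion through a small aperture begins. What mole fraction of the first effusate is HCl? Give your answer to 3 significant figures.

0.462

The effusion rate of species i is ∝ p_i/√M_i ∝ n_i/√M_i.
Mole fraction of HCl in the effusate = (n_HCl/√M_HCl) / (n_HCl/√M_HCl + n_NO/√M_NO)
= (2.89/√36.46) / (2.89/√36.46 + 3.05/√30.01) = 0.4786/(0.4786 + 0.5568) = 0.462.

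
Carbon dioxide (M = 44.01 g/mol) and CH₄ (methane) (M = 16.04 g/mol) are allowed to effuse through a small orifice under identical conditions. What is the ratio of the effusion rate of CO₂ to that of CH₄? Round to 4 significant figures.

0.6037

Using Graham's law: rate_CO₂/rate_CH₄ = √(M_CH₄/M_CO₂) = √(16.04/44.01) = √0.3645 = 0.6037.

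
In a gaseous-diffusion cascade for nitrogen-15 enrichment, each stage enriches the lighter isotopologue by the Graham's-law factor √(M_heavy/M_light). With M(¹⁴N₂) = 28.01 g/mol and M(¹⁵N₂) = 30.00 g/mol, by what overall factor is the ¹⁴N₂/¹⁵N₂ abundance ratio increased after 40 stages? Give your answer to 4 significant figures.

3.946

The single-stage factor is √(M_heavy/M_light), so 40 stages give [√(30.00/28.01)]^40 = (30.00/28.01)^(40/2).
= 1.07105^20 = 3.946.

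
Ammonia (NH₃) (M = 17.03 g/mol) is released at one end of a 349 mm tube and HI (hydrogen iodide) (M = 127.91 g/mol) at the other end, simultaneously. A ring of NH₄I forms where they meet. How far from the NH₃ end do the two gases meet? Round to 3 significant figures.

The fronts meet when d_NH₃ + d_HI = L with d_NH₃/d_HI = √(M_HI/M_NH₃) (Graham's law). Here √(M_HI/M_NH₃) = √(127.91/17.03) = 2.741.
With d_NH₃ + d_HI = 349 mm, d_HI = 349/(1 + 2.741) = 93.30 mm.
d_NH₃ = 349 − 93.30 = 256 mm.

256 mm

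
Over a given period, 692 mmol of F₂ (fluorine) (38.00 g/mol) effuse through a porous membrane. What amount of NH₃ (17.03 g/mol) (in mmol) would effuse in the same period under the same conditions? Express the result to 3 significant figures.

1030 mmol

Using Graham's law: rate_NH₃/rate_F₂ = √(M_F₂/M_NH₃) = √(38.00/17.03) = √2.231 = 1.494.
So the amount for NH₃ is 692 × 1.494 = 1030 mmol.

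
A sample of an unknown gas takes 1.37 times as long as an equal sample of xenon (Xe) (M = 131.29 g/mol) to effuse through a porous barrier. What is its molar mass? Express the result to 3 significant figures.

From Graham's law, t_X/t_Xe = √(M_X/M_Xe).
1.37 = √(M_X/131.29)
M_X = 131.29 × 1.37² = 131.29 × 1.877 = 246 g/mol

246 g/mol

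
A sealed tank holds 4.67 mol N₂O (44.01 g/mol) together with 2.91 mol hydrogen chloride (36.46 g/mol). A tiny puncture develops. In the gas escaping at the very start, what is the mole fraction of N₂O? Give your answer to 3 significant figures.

0.594

Each component's effusion rate ∝ (its partial pressure)·(1/√M) ∝ n_i/√M_i.
So x_N₂O in the escaping gas = (n_N₂O/√M_N₂O) / Σ(n_i/√M_i)
= (4.67/√44.01) / (4.67/√44.01 + 2.91/√36.46) = 0.7039/(0.7039 + 0.4819) = 0.594.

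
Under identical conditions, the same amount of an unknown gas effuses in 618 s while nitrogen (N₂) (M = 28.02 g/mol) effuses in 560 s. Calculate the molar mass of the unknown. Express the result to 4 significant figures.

34.12 g/mol

By Graham's law, t_X/t_N₂ = √(M_X/M_N₂).
618/560 = 1.104 = √(M_X/28.02)
M_X = 28.02 × 1.104² = 28.02 × 1.218 = 34.12 g/mol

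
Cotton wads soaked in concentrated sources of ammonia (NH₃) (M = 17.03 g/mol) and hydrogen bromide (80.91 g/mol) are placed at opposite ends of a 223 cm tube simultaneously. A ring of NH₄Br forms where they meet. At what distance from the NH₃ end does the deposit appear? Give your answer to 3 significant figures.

The fronts meet when d_NH₃ + d_HBr = L with d_NH₃/d_HBr = √(M_HBr/M_NH₃) (Graham's law). Here √(M_HBr/M_NH₃) = √(80.91/17.03) = 2.180.
With d_NH₃ + d_HBr = 223 cm, d_HBr = 223/(1 + 2.180) = 70.13 cm.
d_NH₃ = 223 − 70.13 = 153 cm.

153 cm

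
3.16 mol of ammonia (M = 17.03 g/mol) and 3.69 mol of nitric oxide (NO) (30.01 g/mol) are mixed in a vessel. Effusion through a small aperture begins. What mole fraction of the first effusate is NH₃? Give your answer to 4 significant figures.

The effusion rate of species i is ∝ p_i/√M_i ∝ n_i/√M_i.
Mole fraction of NH₃ in the effusate = (n_NH₃/√M_NH₃) / (n_NH₃/√M_NH₃ + n_NO/√M_NO)
= (3.16/√17.03) / (3.16/√17.03 + 3.69/√30.01) = 0.7657/(0.7657 + 0.6736) = 0.5320.

0.5320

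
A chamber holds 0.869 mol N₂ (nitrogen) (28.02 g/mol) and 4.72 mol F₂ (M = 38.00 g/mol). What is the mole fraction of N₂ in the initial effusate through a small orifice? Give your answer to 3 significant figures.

Rate_i ∝ x_i/√M_i (Graham's law weighted by mole fraction), so the effusate composition follows n_i/√M_i.
So x_N₂ in the escaping gas = (n_N₂/√M_N₂) / Σ(n_i/√M_i)
= (0.869/√28.02) / (0.869/√28.02 + 4.72/√38.00) = 0.1642/(0.1642 + 0.7657) = 0.177.

0.177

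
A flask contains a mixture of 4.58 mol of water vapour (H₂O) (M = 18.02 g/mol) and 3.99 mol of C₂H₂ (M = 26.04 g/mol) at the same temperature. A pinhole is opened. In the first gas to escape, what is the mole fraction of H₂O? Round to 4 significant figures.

Rate_i ∝ x_i/√M_i (Graham's law weighted by mole fraction), so the effusate composition follows n_i/√M_i.
Mole fraction of H₂O in the effusate = (n_H₂O/√M_H₂O) / (n_H₂O/√M_H₂O + n_C₂H₂/√M_C₂H₂)
= (4.58/√18.02) / (4.58/√18.02 + 3.99/√26.04) = 1.079/(1.079 + 0.7819) = 0.5798.

0.5798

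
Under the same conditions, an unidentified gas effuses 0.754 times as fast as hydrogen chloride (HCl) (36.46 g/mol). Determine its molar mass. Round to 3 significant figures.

Using Graham's law: rate_X/rate_HCl = √(M_HCl/M_X).
0.754 = √(36.46/M_X)
M_X = 36.46 / 0.754² = 36.46 / 0.5685 = 64.1 g/mol

64.1 g/mol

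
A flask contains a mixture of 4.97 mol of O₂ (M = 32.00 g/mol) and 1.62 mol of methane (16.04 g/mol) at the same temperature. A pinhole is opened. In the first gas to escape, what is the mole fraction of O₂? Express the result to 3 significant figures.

Rate_i ∝ x_i/√M_i (Graham's law weighted by mole fraction), so the effusate composition follows n_i/√M_i.
x_O₂(eff) = (n_O₂/√M_O₂) / (n_O₂/√M_O₂ + n_CH₄/√M_CH₄)
= (4.97/√32.00) / (4.97/√32.00 + 1.62/√16.04) = 0.8786/(0.8786 + 0.4045) = 0.685.

0.685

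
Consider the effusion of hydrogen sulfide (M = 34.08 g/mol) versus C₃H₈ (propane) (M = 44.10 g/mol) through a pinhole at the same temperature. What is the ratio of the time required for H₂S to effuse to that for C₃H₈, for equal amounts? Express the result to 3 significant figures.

0.879

Graham's law gives t_H₂S/t_C₃H₈ = √(M_H₂S/M_C₃H₈) = √(34.08/44.10) = √0.7728 = 0.879.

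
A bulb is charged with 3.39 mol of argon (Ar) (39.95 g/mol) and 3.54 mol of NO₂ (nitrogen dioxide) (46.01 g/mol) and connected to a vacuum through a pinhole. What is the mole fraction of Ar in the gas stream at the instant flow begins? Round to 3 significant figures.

Each component's effusion rate ∝ (its partial pressure)·(1/√M) ∝ n_i/√M_i.
x_Ar(eff) = (n_Ar/√M_Ar) / (n_Ar/√M_Ar + n_NO₂/√M_NO₂)
= (3.39/√39.95) / (3.39/√39.95 + 3.54/√46.01) = 0.5363/(0.5363 + 0.5219) = 0.507.

0.507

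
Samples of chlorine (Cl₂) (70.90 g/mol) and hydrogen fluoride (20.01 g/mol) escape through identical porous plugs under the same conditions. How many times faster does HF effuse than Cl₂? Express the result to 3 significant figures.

1.88

From Graham's law, rate_HF/rate_Cl₂ = √(M_Cl₂/M_HF) = √(70.90/20.01) = √3.543 = 1.88.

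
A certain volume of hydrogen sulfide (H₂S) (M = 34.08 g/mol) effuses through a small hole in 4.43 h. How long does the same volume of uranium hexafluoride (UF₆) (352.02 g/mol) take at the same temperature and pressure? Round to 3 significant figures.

Using Graham's law: t_UF₆/t_H₂S = √(M_UF₆/M_H₂S) = √(352.02/34.08) = √10.33 = 3.214.
So the time for UF₆ is 4.43 × 3.214 = 14.2 h.

14.2 h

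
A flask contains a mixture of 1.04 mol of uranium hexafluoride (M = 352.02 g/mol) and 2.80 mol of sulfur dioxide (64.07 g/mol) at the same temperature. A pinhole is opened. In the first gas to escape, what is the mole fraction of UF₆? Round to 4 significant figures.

Each component's effusion rate ∝ (its partial pressure)·(1/√M) ∝ n_i/√M_i.
Mole fraction of UF₆ in the effusate = (n_UF₆/√M_UF₆) / (n_UF₆/√M_UF₆ + n_SO₂/√M_SO₂)
= (1.04/√352.02) / (1.04/√352.02 + 2.80/√64.07) = 0.05543/(0.05543 + 0.3498) = 0.1368.

0.1368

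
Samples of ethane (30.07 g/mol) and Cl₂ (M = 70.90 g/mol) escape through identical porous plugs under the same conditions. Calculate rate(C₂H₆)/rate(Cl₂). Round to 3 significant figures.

1.54

From Graham's law, rate_C₂H₆/rate_Cl₂ = √(M_Cl₂/M_C₂H₆) = √(70.90/30.07) = √2.358 = 1.54.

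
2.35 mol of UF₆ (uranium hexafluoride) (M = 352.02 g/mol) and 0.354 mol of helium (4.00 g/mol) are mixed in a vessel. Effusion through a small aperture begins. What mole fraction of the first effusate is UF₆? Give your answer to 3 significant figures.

0.414

The effusion rate of species i is ∝ p_i/√M_i ∝ n_i/√M_i.
So x_UF₆ in the escaping gas = (n_UF₆/√M_UF₆) / Σ(n_i/√M_i)
= (2.35/√352.02) / (2.35/√352.02 + 0.354/√4.00) = 0.1253/(0.1253 + 0.1770) = 0.414.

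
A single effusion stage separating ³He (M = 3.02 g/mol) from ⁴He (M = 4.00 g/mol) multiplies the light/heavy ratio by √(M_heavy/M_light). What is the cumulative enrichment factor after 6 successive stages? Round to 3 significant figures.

The single-stage factor is √(M_heavy/M_light), so 6 stages give [√(4.00/3.02)]^6 = (4.00/3.02)^(6/2).
= 1.32450^3 = 2.32.

2.32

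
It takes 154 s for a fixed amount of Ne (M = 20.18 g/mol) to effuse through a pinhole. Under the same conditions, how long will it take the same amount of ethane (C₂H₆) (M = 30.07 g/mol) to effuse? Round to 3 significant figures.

From Graham's law, t_C₂H₆/t_Ne = √(M_C₂H₆/M_Ne) = √(30.07/20.18) = √1.490 = 1.221.
So the time for C₂H₆ is 154 × 1.221 = 188 s.

188 s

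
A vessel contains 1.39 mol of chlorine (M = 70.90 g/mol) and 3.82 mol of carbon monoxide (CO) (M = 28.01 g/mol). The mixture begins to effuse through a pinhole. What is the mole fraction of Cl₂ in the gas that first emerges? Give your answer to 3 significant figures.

Each component's effusion rate ∝ (its partial pressure)·(1/√M) ∝ n_i/√M_i.
So x_Cl₂ in the escaping gas = (n_Cl₂/√M_Cl₂) / Σ(n_i/√M_i)
= (1.39/√70.90) / (1.39/√70.90 + 3.82/√28.01) = 0.1651/(0.1651 + 0.7218) = 0.186.

0.186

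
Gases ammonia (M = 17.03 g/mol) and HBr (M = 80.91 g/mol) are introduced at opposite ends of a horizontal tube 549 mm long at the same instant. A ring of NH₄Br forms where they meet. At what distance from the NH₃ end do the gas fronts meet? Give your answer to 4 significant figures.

376.3 mm

The fronts meet when d_NH₃ + d_HBr = L with d_NH₃/d_HBr = √(M_HBr/M_NH₃) (Graham's law). Here √(M_HBr/M_NH₃) = √(80.91/17.03) = 2.180.
With d_NH₃ + d_HBr = 549 mm, d_HBr = 549/(1 + 2.180) = 172.7 mm.
d_NH₃ = 549 − 172.7 = 376.3 mm.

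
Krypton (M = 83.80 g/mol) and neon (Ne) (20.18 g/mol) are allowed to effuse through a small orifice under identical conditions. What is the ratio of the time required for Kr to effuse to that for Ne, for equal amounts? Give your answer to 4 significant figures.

2.038

Graham's law gives t_Kr/t_Ne = √(M_Kr/M_Ne) = √(83.80/20.18) = √4.153 = 2.038.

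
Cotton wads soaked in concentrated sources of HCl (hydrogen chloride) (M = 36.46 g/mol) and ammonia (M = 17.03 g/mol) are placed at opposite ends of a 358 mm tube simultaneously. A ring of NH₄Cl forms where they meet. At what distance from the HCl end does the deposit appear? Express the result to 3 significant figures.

Distances travelled in equal time are proportional to diffusion rates, so d_HCl/d_NH₃ = √(M_NH₃/M_HCl) = √(17.03/36.46) = 0.6834.
With d_HCl + d_NH₃ = 358 mm, d_NH₃ = 358/(1 + 0.6834) = 212.7 mm.
d_HCl = 358 − 212.7 = 145 mm.

145 mm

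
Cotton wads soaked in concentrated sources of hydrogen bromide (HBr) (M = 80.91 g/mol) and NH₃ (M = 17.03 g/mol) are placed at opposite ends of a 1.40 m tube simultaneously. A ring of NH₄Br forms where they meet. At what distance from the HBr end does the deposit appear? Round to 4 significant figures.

0.4403 m

Distances travelled in equal time are proportional to diffusion rates, so d_HBr/d_NH₃ = √(M_NH₃/M_HBr) = √(17.03/80.91) = 0.4588.
With d_HBr + d_NH₃ = 1.40 m, d_NH₃ = 1.40/(1 + 0.4588) = 0.9597 m.
d_HBr = 1.40 − 0.9597 = 0.4403 m.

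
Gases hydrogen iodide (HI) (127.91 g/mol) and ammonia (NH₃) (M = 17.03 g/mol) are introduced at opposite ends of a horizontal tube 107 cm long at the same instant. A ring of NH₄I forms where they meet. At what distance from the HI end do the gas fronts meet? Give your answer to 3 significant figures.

Graham's law gives d_HI/d_NH₃ = rate_HI/rate_NH₃ = √(M_NH₃/M_HI) = √(17.03/127.91) = 0.3649.
With d_HI + d_NH₃ = 107 cm, d_NH₃ = 107/(1 + 0.3649) = 78.39 cm.
d_HI = 107 − 78.39 = 28.6 cm.

28.6 cm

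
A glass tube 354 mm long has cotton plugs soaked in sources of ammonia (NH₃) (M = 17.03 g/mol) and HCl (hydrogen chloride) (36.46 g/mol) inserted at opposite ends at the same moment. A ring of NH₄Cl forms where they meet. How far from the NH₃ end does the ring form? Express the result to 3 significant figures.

210 mm

Graham's law gives d_NH₃/d_HCl = rate_NH₃/rate_HCl = √(M_HCl/M_NH₃) = √(36.46/17.03) = 1.463.
With d_NH₃ + d_HCl = 354 mm, d_HCl = 354/(1 + 1.463) = 143.7 mm.
d_NH₃ = 354 − 143.7 = 210 mm.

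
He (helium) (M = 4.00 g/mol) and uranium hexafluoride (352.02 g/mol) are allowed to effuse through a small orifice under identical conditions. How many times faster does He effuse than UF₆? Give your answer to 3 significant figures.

9.38

Graham's law gives rate_He/rate_UF₆ = √(M_UF₆/M_He) = √(352.02/4.00) = √88.00 = 9.38.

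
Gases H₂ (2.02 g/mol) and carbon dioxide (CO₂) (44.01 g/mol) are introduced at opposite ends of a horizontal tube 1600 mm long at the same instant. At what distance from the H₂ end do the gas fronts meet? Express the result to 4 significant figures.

Graham's law gives d_H₂/d_CO₂ = rate_H₂/rate_CO₂ = √(M_CO₂/M_H₂) = √(44.01/2.02) = 4.668.
With d_H₂ + d_CO₂ = 1600 mm, d_CO₂ = 1600/(1 + 4.668) = 282.3 mm.
d_H₂ = 1600 − 282.3 = 1318 mm.

1318 mm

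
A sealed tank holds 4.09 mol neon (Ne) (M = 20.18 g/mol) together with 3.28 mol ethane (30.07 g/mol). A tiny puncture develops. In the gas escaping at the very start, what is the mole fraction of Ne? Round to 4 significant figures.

Effusion rate of each component ∝ n_i/√M_i (partial pressure × 1/√M).
So x_Ne in the escaping gas = (n_Ne/√M_Ne) / Σ(n_i/√M_i)
= (4.09/√20.18) / (4.09/√20.18 + 3.28/√30.07) = 0.9105/(0.9105 + 0.5981) = 0.6035.

0.6035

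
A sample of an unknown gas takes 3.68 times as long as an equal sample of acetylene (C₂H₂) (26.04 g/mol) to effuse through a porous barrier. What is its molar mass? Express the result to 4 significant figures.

Since effusion rate ∝ 1/√M, t_X/t_C₂H₂ = √(M_X/M_C₂H₂).
3.68 = √(M_X/26.04)
M_X = 26.04 × 3.68² = 26.04 × 13.54 = 352.6 g/mol

352.6 g/mol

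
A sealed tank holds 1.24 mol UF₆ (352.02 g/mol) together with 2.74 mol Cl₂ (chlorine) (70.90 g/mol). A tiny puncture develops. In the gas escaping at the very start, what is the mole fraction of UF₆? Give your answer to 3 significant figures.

0.169

The effusion rate of species i is ∝ p_i/√M_i ∝ n_i/√M_i.
x_UF₆(eff) = (n_UF₆/√M_UF₆) / (n_UF₆/√M_UF₆ + n_Cl₂/√M_Cl₂)
= (1.24/√352.02) / (1.24/√352.02 + 2.74/√70.90) = 0.06609/(0.06609 + 0.3254) = 0.169.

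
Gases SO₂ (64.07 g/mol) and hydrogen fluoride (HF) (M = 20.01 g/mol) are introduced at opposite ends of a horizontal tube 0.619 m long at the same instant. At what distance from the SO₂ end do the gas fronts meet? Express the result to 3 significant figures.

Graham's law gives d_SO₂/d_HF = rate_SO₂/rate_HF = √(M_HF/M_SO₂) = √(20.01/64.07) = 0.5589.
With d_SO₂ + d_HF = 0.619 m, d_HF = 0.619/(1 + 0.5589) = 0.3971 m.
d_SO₂ = 0.619 − 0.3971 = 0.222 m.

0.222 m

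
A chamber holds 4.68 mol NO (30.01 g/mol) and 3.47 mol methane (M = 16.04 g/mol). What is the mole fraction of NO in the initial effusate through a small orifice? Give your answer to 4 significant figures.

0.4965

The effusion rate of species i is ∝ p_i/√M_i ∝ n_i/√M_i.
Mole fraction of NO in the effusate = (n_NO/√M_NO) / (n_NO/√M_NO + n_CH₄/√M_CH₄)
= (4.68/√30.01) / (4.68/√30.01 + 3.47/√16.04) = 0.8543/(0.8543 + 0.8664) = 0.4965.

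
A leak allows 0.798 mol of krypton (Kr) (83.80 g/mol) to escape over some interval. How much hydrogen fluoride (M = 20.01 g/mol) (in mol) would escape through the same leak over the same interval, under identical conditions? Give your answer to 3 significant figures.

1.63 mol

Since effusion rate ∝ 1/√M, rate_HF/rate_Kr = √(M_Kr/M_HF) = √(83.80/20.01) = √4.188 = 2.046.
So the amount for HF is 0.798 × 2.046 = 1.63 mol.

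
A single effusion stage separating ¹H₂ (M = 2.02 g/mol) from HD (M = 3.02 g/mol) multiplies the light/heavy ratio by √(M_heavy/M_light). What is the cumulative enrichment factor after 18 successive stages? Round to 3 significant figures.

After 18 stages the ratio has grown by (√(3.02/2.02))^18 = (3.02/2.02)^(18/2).
= 1.49505^9 = 37.3.

37.3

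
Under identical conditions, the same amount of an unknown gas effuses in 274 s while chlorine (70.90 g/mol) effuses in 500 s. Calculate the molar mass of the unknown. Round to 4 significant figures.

21.29 g/mol

Since effusion rate ∝ 1/√M, t_X/t_Cl₂ = √(M_X/M_Cl₂).
274/500 = 0.5480 = √(M_X/70.90)
M_X = 70.90 × 0.5480² = 70.90 × 0.3003 = 21.29 g/mol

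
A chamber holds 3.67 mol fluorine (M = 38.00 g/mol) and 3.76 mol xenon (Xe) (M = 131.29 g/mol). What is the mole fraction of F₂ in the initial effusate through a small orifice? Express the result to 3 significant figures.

Rate_i ∝ x_i/√M_i (Graham's law weighted by mole fraction), so the effusate composition follows n_i/√M_i.
x_F₂(eff) = (n_F₂/√M_F₂) / (n_F₂/√M_F₂ + n_Xe/√M_Xe)
= (3.67/√38.00) / (3.67/√38.00 + 3.76/√131.29) = 0.5954/(0.5954 + 0.3281) = 0.645.

0.645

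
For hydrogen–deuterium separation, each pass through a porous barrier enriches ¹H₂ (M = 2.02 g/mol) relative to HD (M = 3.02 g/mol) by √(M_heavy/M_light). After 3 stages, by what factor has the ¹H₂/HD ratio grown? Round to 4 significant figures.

1.828

Each stage multiplies the ratio by α = √(3.02/2.02), so after 3 stages the overall factor is α^3 = (3.02/2.02)^(3/2).
= 1.49505^(3/2) = 1.828.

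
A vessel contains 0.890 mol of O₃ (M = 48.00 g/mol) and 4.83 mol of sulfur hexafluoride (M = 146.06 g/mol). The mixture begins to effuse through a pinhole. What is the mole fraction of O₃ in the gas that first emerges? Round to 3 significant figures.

The effusion rate of species i is ∝ p_i/√M_i ∝ n_i/√M_i.
So x_O₃ in the escaping gas = (n_O₃/√M_O₃) / Σ(n_i/√M_i)
= (0.890/√48.00) / (0.890/√48.00 + 4.83/√146.06) = 0.1285/(0.1285 + 0.3997) = 0.243.

0.243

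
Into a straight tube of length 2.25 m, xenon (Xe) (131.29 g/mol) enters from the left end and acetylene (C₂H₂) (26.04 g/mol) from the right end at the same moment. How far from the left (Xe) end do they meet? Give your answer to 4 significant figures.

In equal time, each gas travels a distance ∝ its rate ∝ 1/√M, so d_Xe/d_C₂H₂ = √(M_C₂H₂/M_Xe) = √(26.04/131.29) = 0.4454.
With d_Xe + d_C₂H₂ = 2.25 m, d_C₂H₂ = 2.25/(1 + 0.4454) = 1.557 m.
d_Xe = 2.25 − 1.557 = 0.6933 m.

0.6933 m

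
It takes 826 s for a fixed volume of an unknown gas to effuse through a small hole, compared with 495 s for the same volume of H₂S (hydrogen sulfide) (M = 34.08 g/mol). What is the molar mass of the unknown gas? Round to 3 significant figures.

By Graham's law, t_X/t_H₂S = √(M_X/M_H₂S).
826/495 = 1.669 = √(M_X/34.08)
M_X = 34.08 × 1.669² = 34.08 × 2.785 = 94.9 g/mol

94.9 g/mol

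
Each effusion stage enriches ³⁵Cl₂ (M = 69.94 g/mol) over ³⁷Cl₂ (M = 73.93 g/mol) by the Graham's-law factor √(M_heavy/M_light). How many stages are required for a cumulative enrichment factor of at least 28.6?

With α = √(73.93/69.94) per stage, ln α = ½ ln(1.05705) = 0.02774.
Need α^N ≥ 28.6 ⇒ N ≥ ln(28.6) / ln α = 3.353 / 0.02774 = 120.88.
Rounding up, N = 121 stages.

121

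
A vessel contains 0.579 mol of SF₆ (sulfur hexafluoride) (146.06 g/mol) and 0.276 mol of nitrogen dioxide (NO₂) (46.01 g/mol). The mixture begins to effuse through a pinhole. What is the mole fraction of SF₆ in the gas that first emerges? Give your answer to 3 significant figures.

Effusion rate of each component ∝ n_i/√M_i (partial pressure × 1/√M).
So x_SF₆ in the escaping gas = (n_SF₆/√M_SF₆) / Σ(n_i/√M_i)
= (0.579/√146.06) / (0.579/√146.06 + 0.276/√46.01) = 0.04791/(0.04791 + 0.04069) = 0.541.

0.541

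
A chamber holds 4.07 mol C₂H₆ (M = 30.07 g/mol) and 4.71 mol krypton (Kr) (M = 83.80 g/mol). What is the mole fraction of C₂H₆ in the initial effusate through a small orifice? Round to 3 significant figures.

Each component's effusion rate ∝ (its partial pressure)·(1/√M) ∝ n_i/√M_i.
So x_C₂H₆ in the escaping gas = (n_C₂H₆/√M_C₂H₆) / Σ(n_i/√M_i)
= (4.07/√30.07) / (4.07/√30.07 + 4.71/√83.80) = 0.7422/(0.7422 + 0.5145) = 0.591.

0.591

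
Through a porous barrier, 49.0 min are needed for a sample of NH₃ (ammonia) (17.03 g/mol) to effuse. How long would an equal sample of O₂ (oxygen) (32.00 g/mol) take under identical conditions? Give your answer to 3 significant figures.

67.2 min

From Graham's law, t_O₂/t_NH₃ = √(M_O₂/M_NH₃) = √(32.00/17.03) = √1.879 = 1.371.
So the time for O₂ is 49.0 × 1.371 = 67.2 min.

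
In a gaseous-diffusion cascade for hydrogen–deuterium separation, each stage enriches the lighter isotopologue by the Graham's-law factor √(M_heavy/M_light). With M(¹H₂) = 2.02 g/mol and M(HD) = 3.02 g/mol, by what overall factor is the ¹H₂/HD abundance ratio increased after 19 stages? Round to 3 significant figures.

Each stage multiplies the ratio by α = √(3.02/2.02), so after 19 stages the overall factor is α^19 = (3.02/2.02)^(19/2).
= 1.49505^(19/2) = 45.6.

45.6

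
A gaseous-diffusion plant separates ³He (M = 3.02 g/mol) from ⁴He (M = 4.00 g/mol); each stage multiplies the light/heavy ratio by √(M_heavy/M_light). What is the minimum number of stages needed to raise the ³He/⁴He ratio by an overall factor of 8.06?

Per stage α = (4.00/3.02)^(1/2) = 1.32450^0.5, giving ln α = 0.1405.
Need α^N ≥ 8.06 ⇒ N ≥ ln(8.06) / ln α = 2.087 / 0.1405 = 14.85.
Rounding up, N = 15 stages.

15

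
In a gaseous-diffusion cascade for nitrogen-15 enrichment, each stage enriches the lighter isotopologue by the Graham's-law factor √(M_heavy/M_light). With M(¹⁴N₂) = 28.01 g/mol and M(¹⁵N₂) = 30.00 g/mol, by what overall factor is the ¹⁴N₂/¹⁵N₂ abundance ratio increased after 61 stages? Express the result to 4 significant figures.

Each stage multiplies the ratio by α = √(30.00/28.01), so after 61 stages the overall factor is α^61 = (30.00/28.01)^(61/2).
= 1.07105^(61/2) = 8.112.

8.112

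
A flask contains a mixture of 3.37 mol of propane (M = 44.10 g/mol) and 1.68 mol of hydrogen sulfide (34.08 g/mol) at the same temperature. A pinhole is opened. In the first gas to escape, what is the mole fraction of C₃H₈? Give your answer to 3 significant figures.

0.638

Effusion rate of each component ∝ n_i/√M_i (partial pressure × 1/√M).
Mole fraction of C₃H₈ in the effusate = (n_C₃H₈/√M_C₃H₈) / (n_C₃H₈/√M_C₃H₈ + n_H₂S/√M_H₂S)
= (3.37/√44.10) / (3.37/√44.10 + 1.68/√34.08) = 0.5075/(0.5075 + 0.2878) = 0.638.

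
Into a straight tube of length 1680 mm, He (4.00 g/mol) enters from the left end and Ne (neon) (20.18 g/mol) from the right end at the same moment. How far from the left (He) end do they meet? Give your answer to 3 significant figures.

In equal time, each gas travels a distance ∝ its rate ∝ 1/√M, so d_He/d_Ne = √(M_Ne/M_He) = √(20.18/4.00) = 2.246.
With d_He + d_Ne = 1680 mm, d_Ne = 1680/(1 + 2.246) = 517.5 mm.
d_He = 1680 − 517.5 = 1160 mm.

1160 mm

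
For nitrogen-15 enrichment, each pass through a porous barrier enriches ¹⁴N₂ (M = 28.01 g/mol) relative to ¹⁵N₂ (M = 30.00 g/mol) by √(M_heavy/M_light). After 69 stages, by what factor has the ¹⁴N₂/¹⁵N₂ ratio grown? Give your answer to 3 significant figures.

10.7

Overall factor = α^69 with α = √(30.00/28.01), i.e. (30.00/28.01)^(69/2).
= 1.07105^(69/2) = 10.7.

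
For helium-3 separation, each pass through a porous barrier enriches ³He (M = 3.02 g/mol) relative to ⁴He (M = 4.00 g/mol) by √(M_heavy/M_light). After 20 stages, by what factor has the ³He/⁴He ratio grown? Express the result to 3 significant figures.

16.6

Overall factor = α^20 with α = √(4.00/3.02), i.e. (4.00/3.02)^(20/2).
= 1.32450^10 = 16.6.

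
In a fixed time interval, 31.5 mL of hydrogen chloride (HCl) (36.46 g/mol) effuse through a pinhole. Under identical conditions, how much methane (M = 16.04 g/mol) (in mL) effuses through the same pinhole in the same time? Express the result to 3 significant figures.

By Graham's law, rate_CH₄/rate_HCl = √(M_HCl/M_CH₄) = √(36.46/16.04) = √2.273 = 1.508.
So the volume for CH₄ is 31.5 × 1.508 = 47.5 mL.

47.5 mL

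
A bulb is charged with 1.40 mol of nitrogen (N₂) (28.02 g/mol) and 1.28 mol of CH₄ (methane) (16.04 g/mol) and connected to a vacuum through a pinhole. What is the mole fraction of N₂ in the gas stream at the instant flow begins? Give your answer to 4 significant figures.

Rate_i ∝ x_i/√M_i (Graham's law weighted by mole fraction), so the effusate composition follows n_i/√M_i.
So x_N₂ in the escaping gas = (n_N₂/√M_N₂) / Σ(n_i/√M_i)
= (1.40/√28.02) / (1.40/√28.02 + 1.28/√16.04) = 0.2645/(0.2645 + 0.3196) = 0.4528.

0.4528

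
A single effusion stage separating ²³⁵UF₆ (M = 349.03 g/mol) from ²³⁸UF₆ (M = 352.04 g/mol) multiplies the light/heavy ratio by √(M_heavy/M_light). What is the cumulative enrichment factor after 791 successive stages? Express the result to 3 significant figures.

29.8

Overall factor = α^791 with α = √(352.04/349.03), i.e. (352.04/349.03)^(791/2).
= 1.00862^(791/2) = 29.8.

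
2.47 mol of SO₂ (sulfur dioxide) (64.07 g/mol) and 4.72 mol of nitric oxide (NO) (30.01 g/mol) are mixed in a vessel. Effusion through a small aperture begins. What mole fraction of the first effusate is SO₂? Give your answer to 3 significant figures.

Effusion rate of each component ∝ n_i/√M_i (partial pressure × 1/√M).
Mole fraction of SO₂ in the effusate = (n_SO₂/√M_SO₂) / (n_SO₂/√M_SO₂ + n_NO/√M_NO)
= (2.47/√64.07) / (2.47/√64.07 + 4.72/√30.01) = 0.3086/(0.3086 + 0.8616) = 0.264.

0.264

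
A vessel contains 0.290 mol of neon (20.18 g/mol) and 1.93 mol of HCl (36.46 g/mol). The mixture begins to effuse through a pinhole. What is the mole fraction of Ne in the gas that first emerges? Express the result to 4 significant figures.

Effusion rate of each component ∝ n_i/√M_i (partial pressure × 1/√M).
Mole fraction of Ne in the effusate = (n_Ne/√M_Ne) / (n_Ne/√M_Ne + n_HCl/√M_HCl)
= (0.290/√20.18) / (0.290/√20.18 + 1.93/√36.46) = 0.06456/(0.06456 + 0.3196) = 0.1680.

0.1680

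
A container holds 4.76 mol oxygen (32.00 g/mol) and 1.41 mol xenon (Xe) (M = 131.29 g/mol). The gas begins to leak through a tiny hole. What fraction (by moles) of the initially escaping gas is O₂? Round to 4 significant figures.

Rate_i ∝ x_i/√M_i (Graham's law weighted by mole fraction), so the effusate composition follows n_i/√M_i.
So x_O₂ in the escaping gas = (n_O₂/√M_O₂) / Σ(n_i/√M_i)
= (4.76/√32.00) / (4.76/√32.00 + 1.41/√131.29) = 0.8415/(0.8415 + 0.1231) = 0.8724.

0.8724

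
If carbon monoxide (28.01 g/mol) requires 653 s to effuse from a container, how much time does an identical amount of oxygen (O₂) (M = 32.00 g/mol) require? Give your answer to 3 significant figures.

Using Graham's law: t_O₂/t_CO = √(M_O₂/M_CO) = √(32.00/28.01) = √1.142 = 1.069.
So the time for O₂ is 653 × 1.069 = 698 s.

698 s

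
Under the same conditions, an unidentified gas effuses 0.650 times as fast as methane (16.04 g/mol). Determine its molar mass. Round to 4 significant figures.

37.96 g/mol

By Graham's law, rate_X/rate_CH₄ = √(M_CH₄/M_X).
0.650 = √(16.04/M_X)
M_X = 16.04 / 0.650² = 16.04 / 0.4225 = 37.96 g/mol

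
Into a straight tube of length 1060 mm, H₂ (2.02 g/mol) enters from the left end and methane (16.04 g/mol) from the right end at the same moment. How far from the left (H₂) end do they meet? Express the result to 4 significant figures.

In equal time, each gas travels a distance ∝ its rate ∝ 1/√M, so d_H₂/d_CH₄ = √(M_CH₄/M_H₂) = √(16.04/2.02) = 2.818.
With d_H₂ + d_CH₄ = 1060 mm, d_CH₄ = 1060/(1 + 2.818) = 277.6 mm.
d_H₂ = 1060 − 277.6 = 782.4 mm.

782.4 mm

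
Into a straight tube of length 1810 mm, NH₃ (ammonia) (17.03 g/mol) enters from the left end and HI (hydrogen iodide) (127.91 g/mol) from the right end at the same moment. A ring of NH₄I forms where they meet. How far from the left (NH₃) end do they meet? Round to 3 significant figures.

1330 mm

The fronts meet when d_NH₃ + d_HI = L with d_NH₃/d_HI = √(M_HI/M_NH₃) (Graham's law). Here √(M_HI/M_NH₃) = √(127.91/17.03) = 2.741.
With d_NH₃ + d_HI = 1810 mm, d_HI = 1810/(1 + 2.741) = 483.9 mm.
d_NH₃ = 1810 − 483.9 = 1330 mm.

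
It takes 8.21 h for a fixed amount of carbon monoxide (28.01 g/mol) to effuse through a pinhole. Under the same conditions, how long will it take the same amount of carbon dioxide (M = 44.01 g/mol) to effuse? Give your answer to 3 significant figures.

By Graham's law, t_CO₂/t_CO = √(M_CO₂/M_CO) = √(44.01/28.01) = √1.571 = 1.253.
So the time for CO₂ is 8.21 × 1.253 = 10.3 h.

10.3 h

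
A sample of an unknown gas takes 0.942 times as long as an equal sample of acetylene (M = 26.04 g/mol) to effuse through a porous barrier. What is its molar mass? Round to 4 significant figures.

By Graham's law, t_X/t_C₂H₂ = √(M_X/M_C₂H₂).
0.942 = √(M_X/26.04)
M_X = 26.04 × 0.942² = 26.04 × 0.8874 = 23.11 g/mol

23.11 g/mol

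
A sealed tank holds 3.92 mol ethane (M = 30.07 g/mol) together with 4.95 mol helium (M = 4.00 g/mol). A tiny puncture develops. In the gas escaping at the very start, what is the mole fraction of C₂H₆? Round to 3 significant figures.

Rate_i ∝ x_i/√M_i (Graham's law weighted by mole fraction), so the effusate composition follows n_i/√M_i.
Mole fraction of C₂H₆ in the effusate = (n_C₂H₆/√M_C₂H₆) / (n_C₂H₆/√M_C₂H₆ + n_He/√M_He)
= (3.92/√30.07) / (3.92/√30.07 + 4.95/√4.00) = 0.7149/(0.7149 + 2.475) = 0.224.

0.224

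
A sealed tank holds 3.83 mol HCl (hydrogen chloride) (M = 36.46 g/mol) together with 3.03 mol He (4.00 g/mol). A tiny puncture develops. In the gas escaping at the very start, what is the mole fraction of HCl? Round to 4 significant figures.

Each component's effusion rate ∝ (its partial pressure)·(1/√M) ∝ n_i/√M_i.
Mole fraction of HCl in the effusate = (n_HCl/√M_HCl) / (n_HCl/√M_HCl + n_He/√M_He)
= (3.83/√36.46) / (3.83/√36.46 + 3.03/√4.00) = 0.6343/(0.6343 + 1.515) = 0.2951.

0.2951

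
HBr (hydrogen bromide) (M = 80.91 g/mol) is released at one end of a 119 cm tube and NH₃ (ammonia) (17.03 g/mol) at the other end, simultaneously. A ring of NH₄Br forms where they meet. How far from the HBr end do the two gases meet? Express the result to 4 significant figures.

37.43 cm

Graham's law gives d_HBr/d_NH₃ = rate_HBr/rate_NH₃ = √(M_NH₃/M_HBr) = √(17.03/80.91) = 0.4588.
With d_HBr + d_NH₃ = 119 cm, d_NH₃ = 119/(1 + 0.4588) = 81.57 cm.
d_HBr = 119 − 81.57 = 37.43 cm.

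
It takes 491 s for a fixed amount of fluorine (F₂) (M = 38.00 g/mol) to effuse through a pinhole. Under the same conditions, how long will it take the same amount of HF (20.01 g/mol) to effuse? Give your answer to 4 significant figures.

Using Graham's law: t_HF/t_F₂ = √(M_HF/M_F₂) = √(20.01/38.00) = √0.5266 = 0.7257.
So the time for HF is 491 × 0.7257 = 356.3 s.

356.3 s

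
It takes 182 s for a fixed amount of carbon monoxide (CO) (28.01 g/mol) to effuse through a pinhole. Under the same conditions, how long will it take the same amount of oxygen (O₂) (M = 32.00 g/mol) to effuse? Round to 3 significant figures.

By Graham's law, t_O₂/t_CO = √(M_O₂/M_CO) = √(32.00/28.01) = √1.142 = 1.069.
So the time for O₂ is 182 × 1.069 = 195 s.

195 s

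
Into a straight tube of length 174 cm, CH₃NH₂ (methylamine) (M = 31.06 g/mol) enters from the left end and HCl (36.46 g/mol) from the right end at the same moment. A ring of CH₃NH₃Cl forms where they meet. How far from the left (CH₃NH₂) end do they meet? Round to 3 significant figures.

Graham's law gives d_CH₃NH₂/d_HCl = rate_CH₃NH₂/rate_HCl = √(M_HCl/M_CH₃NH₂) = √(36.46/31.06) = 1.083.
With d_CH₃NH₂ + d_HCl = 174 cm, d_HCl = 174/(1 + 1.083) = 83.52 cm.
d_CH₃NH₂ = 174 − 83.52 = 90.5 cm.

90.5 cm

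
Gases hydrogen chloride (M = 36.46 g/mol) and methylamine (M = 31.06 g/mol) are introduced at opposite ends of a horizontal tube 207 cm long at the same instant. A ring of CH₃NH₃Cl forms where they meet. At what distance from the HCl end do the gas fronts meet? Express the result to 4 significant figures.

99.35 cm

Distances travelled in equal time are proportional to diffusion rates, so d_HCl/d_CH₃NH₂ = √(M_CH₃NH₂/M_HCl) = √(31.06/36.46) = 0.9230.
With d_HCl + d_CH₃NH₂ = 207 cm, d_CH₃NH₂ = 207/(1 + 0.9230) = 107.6 cm.
d_HCl = 207 − 107.6 = 99.35 cm.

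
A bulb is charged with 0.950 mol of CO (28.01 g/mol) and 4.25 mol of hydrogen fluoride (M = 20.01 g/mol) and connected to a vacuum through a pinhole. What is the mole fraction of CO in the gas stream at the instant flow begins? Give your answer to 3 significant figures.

Rate_i ∝ x_i/√M_i (Graham's law weighted by mole fraction), so the effusate composition follows n_i/√M_i.
x_CO(eff) = (n_CO/√M_CO) / (n_CO/√M_CO + n_HF/√M_HF)
= (0.950/√28.01) / (0.950/√28.01 + 4.25/√20.01) = 0.1795/(0.1795 + 0.9501) = 0.159.

0.159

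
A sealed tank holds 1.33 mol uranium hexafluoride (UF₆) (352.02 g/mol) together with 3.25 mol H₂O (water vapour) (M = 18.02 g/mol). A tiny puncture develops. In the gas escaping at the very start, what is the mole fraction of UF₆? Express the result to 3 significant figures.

0.0847

Rate_i ∝ x_i/√M_i (Graham's law weighted by mole fraction), so the effusate composition follows n_i/√M_i.
x_UF₆(eff) = (n_UF₆/√M_UF₆) / (n_UF₆/√M_UF₆ + n_H₂O/√M_H₂O)
= (1.33/√352.02) / (1.33/√352.02 + 3.25/√18.02) = 0.07089/(0.07089 + 0.7656) = 0.0847.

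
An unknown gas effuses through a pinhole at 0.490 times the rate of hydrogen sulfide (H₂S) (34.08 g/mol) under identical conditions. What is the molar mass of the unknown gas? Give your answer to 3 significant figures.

Graham's law gives rate_X/rate_H₂S = √(M_H₂S/M_X).
0.490 = √(34.08/M_X)
M_X = 34.08 / 0.490² = 34.08 / 0.2401 = 142 g/mol

142 g/mol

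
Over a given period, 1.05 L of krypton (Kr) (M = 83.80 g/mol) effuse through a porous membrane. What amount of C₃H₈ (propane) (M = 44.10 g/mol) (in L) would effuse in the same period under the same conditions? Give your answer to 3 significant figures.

1.45 L

Using Graham's law: rate_C₃H₈/rate_Kr = √(M_Kr/M_C₃H₈) = √(83.80/44.10) = √1.900 = 1.378.
So the volume for C₃H₈ is 1.05 × 1.378 = 1.45 L.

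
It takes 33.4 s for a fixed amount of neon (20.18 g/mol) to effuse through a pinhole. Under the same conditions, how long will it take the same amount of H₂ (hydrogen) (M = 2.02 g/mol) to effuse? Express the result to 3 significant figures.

Using Graham's law: t_H₂/t_Ne = √(M_H₂/M_Ne) = √(2.02/20.18) = √0.1001 = 0.3164.
So the time for H₂ is 33.4 × 0.3164 = 10.6 s.

10.6 s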